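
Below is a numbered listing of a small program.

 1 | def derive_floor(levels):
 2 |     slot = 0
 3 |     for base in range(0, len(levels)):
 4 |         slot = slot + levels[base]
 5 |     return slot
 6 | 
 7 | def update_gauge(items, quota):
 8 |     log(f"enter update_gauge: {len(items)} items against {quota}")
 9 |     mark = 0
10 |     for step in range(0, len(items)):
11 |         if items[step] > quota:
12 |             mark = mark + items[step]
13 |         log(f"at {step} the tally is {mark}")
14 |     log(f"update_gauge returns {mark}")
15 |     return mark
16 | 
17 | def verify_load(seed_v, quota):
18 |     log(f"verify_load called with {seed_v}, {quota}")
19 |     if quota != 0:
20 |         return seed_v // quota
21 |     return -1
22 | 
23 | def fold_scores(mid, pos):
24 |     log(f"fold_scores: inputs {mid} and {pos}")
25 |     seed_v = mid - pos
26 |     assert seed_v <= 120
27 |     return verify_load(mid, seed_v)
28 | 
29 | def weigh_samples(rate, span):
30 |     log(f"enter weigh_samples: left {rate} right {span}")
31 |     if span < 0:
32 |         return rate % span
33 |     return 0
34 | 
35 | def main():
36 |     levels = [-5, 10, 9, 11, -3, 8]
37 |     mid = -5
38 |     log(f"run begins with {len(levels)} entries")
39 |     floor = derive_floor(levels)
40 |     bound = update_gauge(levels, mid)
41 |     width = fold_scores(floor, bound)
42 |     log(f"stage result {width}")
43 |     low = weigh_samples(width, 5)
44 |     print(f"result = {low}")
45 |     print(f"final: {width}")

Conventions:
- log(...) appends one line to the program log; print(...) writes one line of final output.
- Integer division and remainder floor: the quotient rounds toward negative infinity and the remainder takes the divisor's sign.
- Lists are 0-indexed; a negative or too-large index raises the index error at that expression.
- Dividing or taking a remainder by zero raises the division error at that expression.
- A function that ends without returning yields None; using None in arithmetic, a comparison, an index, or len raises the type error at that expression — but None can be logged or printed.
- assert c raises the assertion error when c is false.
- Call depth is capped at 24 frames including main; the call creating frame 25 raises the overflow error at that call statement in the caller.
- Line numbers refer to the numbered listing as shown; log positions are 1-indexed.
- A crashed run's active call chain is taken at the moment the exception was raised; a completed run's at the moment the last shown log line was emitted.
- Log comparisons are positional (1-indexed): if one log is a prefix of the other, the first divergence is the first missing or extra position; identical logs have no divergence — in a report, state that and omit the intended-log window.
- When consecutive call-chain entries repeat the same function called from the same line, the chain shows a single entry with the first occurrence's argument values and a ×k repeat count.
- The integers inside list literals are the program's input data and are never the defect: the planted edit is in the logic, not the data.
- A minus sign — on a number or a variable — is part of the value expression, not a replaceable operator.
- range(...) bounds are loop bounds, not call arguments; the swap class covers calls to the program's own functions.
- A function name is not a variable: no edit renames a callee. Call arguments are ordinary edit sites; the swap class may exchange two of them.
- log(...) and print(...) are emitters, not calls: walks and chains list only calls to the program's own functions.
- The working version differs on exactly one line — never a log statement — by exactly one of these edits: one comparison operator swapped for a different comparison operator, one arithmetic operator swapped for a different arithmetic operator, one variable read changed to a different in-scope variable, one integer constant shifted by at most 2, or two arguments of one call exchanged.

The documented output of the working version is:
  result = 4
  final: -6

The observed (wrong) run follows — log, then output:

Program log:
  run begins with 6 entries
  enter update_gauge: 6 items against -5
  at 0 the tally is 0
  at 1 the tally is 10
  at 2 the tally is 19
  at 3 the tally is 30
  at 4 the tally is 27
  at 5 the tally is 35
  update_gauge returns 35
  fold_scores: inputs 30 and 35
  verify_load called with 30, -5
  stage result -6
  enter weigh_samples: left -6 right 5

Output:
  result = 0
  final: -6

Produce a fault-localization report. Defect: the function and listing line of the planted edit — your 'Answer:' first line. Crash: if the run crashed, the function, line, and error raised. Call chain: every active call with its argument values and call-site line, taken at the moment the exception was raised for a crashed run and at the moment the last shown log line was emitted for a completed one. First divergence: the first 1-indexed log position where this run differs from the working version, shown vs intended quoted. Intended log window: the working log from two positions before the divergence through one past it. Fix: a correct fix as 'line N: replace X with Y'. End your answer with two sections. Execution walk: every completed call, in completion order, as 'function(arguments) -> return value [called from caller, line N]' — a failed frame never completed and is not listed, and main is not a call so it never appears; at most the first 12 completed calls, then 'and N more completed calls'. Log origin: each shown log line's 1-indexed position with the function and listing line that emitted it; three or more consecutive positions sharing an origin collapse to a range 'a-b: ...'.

Answer: the defect is in weigh_samples at line 31.
Key fact: No log line changed; the fault shows up purely in the output.
Call chain: main -> weigh_samples(-6, 5) (called at line 43).
First divergence: none — the logs agree in full.
Execution walk:
  derive_floor([-5, 10, 9, 11, -3, 8]) -> 30  [called from main, line 39]
  update_gauge([-5, 10, 9, 11, -3, 8], -5) -> 35  [called from main, line 40]
  verify_load(30, -5) -> -6  [called from fold_scores, line 27]
  fold_scores(30, 35) -> -6  [called from main, line 41]
  weigh_samples(-6, 5) -> 0  [called from main, line 43]
Log line origins:
  1: from main, line 38
  2: from update_gauge, line 8
  3-8: from update_gauge, line 13
  9: from update_gauge, line 14
  10: from fold_scores, line 24
  11: from verify_load, line 18
  12: from main, line 42
  13: from weigh_samples, line 30
A correct fix: line 31: replace `<` with `!=`.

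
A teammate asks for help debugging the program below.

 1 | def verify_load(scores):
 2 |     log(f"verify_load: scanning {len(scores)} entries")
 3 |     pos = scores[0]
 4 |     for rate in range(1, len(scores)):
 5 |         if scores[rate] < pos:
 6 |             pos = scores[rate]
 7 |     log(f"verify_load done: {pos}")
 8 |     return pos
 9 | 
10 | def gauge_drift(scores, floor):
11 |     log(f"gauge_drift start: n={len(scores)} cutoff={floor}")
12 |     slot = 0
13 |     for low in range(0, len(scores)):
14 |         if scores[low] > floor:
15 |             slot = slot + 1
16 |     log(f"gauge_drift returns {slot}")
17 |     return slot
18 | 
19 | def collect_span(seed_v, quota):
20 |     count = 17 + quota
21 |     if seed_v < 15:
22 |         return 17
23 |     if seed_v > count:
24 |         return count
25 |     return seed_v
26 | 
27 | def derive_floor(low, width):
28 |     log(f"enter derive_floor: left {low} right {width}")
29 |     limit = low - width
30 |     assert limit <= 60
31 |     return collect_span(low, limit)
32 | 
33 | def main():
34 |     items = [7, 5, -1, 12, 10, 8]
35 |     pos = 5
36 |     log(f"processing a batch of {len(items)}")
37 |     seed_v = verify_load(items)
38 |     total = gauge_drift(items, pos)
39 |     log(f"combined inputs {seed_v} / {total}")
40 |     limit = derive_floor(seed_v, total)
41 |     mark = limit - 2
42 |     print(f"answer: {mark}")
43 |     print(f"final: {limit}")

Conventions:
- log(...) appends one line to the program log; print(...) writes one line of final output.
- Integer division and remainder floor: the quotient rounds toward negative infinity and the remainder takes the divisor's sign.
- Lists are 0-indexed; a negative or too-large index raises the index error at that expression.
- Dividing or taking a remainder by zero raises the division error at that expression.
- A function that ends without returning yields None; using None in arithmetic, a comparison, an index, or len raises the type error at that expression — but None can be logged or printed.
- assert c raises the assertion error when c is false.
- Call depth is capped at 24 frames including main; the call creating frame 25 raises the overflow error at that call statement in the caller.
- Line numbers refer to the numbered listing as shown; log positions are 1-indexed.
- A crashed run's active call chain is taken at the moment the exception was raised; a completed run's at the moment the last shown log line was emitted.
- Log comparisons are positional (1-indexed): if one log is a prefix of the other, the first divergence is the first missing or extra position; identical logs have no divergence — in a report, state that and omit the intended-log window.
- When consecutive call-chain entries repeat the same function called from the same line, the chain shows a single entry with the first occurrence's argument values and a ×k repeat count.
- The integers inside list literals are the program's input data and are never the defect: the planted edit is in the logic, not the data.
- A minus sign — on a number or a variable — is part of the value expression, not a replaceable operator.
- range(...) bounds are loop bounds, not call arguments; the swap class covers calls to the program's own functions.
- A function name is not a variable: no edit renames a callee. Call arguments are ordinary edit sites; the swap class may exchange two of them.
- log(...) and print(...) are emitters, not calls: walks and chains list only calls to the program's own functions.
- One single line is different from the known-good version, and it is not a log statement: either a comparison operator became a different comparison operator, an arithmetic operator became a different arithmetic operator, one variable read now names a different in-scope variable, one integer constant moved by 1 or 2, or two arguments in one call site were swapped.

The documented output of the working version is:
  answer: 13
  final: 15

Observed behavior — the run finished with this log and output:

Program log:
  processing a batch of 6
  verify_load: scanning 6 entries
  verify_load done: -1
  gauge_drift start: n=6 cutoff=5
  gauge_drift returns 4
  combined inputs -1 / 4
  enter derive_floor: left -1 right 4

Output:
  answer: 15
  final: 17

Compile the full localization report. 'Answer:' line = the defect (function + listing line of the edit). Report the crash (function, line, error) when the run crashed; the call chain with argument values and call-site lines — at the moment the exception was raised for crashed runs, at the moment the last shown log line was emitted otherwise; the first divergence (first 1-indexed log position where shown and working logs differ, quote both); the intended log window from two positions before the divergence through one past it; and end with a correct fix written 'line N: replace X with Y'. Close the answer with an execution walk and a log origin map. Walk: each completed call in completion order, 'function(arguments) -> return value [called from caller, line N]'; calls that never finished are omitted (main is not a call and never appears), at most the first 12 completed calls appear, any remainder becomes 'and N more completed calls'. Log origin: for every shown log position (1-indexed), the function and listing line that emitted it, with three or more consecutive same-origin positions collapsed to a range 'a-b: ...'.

Answer: the defect is in collect_span at line 22.
Core observation: No log line changed; the fault shows up purely in the output.
Call chain: main -> derive_floor(-1, 4) (called at line 40).
First divergence: there is none — every log position agrees.
Execution walk:
  verify_load([7, 5, -1, 12, 10, 8]) -> -1  [called from main, line 37]
  gauge_drift([7, 5, -1, 12, 10, 8], 5) -> 4  [called from main, line 38]
  collect_span(-1, -5) -> 17  [called from derive_floor, line 31]
  derive_floor(-1, 4) -> 17  [called from main, line 40]
Log origins:
  1: logged in main at line 36
  2: logged in verify_load at line 2
  3: logged in verify_load at line 7
  4: logged in gauge_drift at line 11
  5: logged in gauge_drift at line 16
  6: logged in main at line 39
  7: logged in derive_floor at line 28
A correct fix: line 22: replace `17` with `15`.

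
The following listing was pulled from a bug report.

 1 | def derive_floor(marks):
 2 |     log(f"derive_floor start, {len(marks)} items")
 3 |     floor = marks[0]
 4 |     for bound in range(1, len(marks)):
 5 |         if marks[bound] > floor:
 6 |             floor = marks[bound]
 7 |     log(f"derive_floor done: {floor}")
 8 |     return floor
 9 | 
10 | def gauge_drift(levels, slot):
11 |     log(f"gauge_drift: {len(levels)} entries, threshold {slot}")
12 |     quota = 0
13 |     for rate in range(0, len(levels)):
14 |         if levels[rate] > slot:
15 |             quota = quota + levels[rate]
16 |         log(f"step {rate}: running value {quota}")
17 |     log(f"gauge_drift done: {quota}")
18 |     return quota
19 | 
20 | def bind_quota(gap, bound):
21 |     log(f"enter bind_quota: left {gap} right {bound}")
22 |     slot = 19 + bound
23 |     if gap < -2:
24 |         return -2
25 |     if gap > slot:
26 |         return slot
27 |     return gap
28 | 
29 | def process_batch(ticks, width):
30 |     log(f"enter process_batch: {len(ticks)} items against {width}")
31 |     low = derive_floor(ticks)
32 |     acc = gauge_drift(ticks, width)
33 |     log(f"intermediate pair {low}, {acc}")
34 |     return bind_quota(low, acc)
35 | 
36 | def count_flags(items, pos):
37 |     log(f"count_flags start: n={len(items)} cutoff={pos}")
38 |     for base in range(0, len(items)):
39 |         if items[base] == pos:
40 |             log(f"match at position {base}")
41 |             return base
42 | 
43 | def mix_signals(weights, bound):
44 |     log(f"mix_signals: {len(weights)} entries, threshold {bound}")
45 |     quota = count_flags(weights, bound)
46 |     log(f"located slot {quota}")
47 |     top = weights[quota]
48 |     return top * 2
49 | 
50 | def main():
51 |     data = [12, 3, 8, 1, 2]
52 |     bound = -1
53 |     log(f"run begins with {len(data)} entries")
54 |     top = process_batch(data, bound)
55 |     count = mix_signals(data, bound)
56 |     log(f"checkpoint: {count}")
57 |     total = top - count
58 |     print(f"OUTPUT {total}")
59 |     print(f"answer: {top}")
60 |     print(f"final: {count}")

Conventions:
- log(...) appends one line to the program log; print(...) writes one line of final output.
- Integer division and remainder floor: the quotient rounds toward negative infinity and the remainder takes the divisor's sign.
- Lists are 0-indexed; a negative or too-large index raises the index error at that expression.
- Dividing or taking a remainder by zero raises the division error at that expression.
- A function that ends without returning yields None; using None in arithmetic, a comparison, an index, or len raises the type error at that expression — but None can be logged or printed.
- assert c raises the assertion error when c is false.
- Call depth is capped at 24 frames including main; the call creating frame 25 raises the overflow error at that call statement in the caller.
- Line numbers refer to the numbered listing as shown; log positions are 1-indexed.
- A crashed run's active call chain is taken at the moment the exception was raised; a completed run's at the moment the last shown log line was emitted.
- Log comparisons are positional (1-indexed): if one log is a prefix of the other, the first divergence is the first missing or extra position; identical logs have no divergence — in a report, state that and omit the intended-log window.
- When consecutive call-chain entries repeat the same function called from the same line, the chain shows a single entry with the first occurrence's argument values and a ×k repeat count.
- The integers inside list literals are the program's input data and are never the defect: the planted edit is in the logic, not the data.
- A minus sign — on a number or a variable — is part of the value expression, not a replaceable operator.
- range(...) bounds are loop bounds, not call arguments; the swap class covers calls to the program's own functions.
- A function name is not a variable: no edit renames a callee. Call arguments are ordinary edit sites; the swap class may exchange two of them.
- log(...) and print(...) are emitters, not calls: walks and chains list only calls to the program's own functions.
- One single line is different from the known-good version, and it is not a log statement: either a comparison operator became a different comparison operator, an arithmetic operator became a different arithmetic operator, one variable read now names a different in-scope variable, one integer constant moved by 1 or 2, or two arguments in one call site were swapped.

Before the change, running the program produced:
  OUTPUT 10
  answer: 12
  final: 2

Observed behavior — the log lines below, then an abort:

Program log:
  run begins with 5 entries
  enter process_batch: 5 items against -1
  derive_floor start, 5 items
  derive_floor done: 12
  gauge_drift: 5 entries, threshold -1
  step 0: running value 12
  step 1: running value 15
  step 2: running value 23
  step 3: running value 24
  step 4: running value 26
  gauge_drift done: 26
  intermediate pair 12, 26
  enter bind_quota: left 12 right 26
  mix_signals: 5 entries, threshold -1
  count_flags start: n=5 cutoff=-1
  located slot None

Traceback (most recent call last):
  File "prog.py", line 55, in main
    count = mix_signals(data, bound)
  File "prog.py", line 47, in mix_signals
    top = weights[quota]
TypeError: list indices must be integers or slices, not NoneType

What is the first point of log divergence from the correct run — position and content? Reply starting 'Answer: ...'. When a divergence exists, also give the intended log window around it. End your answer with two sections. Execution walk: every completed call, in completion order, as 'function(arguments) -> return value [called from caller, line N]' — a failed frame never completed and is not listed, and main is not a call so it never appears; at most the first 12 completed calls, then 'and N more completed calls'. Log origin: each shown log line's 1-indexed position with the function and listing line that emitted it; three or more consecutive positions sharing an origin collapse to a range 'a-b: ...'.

Answer: position 2 — the shown line 'enter process_batch: 5 items against -1' should read 'enter process_batch: 5 items against 1'.
Intended log window:
  1: run begins with 5 entries
  2: enter process_batch: 5 items against 1
  3: derive_floor start, 5 items
Execution walk:
  derive_floor([12, 3, 8, 1, 2]) -> 12  [called from process_batch, line 31]
  gauge_drift([12, 3, 8, 1, 2], -1) -> 26  [called from process_batch, line 32]
  bind_quota(12, 26) -> 12  [called from process_batch, line 34]
  process_batch([12, 3, 8, 1, 2], -1) -> 12  [called from main, line 54]
  count_flags([12, 3, 8, 1, 2], -1) -> None  [called from mix_signals, line 45]
Log origins:
  1 — main, line 53
  2 — process_batch, line 30
  3 — derive_floor, line 2
  4 — derive_floor, line 7
  5 — gauge_drift, line 11
  6-10 — gauge_drift, line 16
  11 — gauge_drift, line 17
  12 — process_batch, line 33
  13 — bind_quota, line 21
  14 — mix_signals, line 44
  15 — count_flags, line 37
  16 — mix_signals, line 46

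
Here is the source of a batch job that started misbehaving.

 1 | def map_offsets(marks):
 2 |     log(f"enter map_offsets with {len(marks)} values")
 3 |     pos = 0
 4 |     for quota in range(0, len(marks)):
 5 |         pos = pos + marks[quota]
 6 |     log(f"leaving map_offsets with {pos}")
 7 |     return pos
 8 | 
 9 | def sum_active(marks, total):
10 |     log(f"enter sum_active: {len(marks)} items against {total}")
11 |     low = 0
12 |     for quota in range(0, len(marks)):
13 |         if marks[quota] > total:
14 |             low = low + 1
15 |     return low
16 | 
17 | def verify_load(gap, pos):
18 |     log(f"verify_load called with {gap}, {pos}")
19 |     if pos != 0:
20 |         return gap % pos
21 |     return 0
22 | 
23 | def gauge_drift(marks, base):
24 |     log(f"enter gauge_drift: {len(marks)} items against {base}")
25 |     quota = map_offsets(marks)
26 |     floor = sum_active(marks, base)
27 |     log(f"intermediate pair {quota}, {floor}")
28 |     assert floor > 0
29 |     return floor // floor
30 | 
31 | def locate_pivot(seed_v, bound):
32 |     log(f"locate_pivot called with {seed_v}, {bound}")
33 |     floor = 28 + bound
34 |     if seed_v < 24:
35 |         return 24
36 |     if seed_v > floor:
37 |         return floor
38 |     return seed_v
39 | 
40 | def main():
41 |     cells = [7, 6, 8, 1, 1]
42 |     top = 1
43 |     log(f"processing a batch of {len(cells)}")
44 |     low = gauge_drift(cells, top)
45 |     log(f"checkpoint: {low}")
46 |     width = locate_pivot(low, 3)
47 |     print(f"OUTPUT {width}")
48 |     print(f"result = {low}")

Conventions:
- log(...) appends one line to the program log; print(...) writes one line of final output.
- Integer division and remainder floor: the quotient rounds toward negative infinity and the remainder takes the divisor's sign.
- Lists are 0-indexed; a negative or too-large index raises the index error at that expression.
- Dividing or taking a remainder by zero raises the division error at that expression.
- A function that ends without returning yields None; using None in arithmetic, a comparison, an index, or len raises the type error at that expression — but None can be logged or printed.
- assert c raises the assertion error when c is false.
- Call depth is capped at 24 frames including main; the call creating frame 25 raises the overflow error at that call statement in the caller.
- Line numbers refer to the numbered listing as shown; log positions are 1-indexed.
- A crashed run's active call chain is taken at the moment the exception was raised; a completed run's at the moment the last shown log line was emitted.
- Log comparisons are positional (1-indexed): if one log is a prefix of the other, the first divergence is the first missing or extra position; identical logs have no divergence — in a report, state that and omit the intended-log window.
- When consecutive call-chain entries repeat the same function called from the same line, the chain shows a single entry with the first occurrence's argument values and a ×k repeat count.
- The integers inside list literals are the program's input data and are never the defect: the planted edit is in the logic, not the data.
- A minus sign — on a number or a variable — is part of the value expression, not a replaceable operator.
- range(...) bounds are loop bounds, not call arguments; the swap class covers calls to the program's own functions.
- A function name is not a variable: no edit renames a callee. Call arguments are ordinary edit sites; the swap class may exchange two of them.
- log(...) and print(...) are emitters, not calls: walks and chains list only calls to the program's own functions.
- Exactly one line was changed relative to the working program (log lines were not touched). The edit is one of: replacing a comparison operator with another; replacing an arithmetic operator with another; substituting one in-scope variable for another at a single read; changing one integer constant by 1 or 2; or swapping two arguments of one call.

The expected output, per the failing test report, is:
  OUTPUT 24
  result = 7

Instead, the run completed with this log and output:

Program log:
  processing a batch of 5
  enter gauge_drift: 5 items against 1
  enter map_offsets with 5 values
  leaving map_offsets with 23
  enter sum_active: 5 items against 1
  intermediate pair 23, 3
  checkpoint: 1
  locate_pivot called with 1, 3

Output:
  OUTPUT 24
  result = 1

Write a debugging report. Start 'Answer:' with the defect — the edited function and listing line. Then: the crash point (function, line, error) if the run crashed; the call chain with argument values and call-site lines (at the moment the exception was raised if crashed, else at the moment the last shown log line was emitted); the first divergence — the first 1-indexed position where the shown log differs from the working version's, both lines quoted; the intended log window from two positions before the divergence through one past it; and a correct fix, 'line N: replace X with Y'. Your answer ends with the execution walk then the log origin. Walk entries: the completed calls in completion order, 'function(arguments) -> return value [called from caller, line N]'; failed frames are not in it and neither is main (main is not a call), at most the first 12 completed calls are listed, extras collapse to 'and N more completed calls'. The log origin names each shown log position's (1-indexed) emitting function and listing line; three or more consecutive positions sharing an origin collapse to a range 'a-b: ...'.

Answer: the defect is in gauge_drift at line 29.
Core observation: The earliest visible damage is log position 7 — 'checkpoint: 1' rather than the intended 'checkpoint: 7'.
Call chain: main -> locate_pivot(1, 3) (called at line 46).
First divergence: position 7 — shown 'checkpoint: 1', intended 'checkpoint: 7'.
Intended log window:
  5: enter sum_active: 5 items against 1
  6: intermediate pair 23, 3
  7: checkpoint: 7
  8: locate_pivot called with 7, 3
Execution walk:
  map_offsets([7, 6, 8, 1, 1]) -> 23  [called from gauge_drift, line 25]
  sum_active([7, 6, 8, 1, 1], 1) -> 3  [called from gauge_drift, line 26]
  gauge_drift([7, 6, 8, 1, 1], 1) -> 1  [called from main, line 44]
  locate_pivot(1, 3) -> 24  [called from main, line 46]
Origin of each log line:
  1: from main, line 43
  2: from gauge_drift, line 24
  3: from map_offsets, line 2
  4: from map_offsets, line 6
  5: from sum_active, line 10
  6: from gauge_drift, line 27
  7: from main, line 45
  8: from locate_pivot, line 32
A correct fix: line 29: replace `floor // floor` with `quota // floor`.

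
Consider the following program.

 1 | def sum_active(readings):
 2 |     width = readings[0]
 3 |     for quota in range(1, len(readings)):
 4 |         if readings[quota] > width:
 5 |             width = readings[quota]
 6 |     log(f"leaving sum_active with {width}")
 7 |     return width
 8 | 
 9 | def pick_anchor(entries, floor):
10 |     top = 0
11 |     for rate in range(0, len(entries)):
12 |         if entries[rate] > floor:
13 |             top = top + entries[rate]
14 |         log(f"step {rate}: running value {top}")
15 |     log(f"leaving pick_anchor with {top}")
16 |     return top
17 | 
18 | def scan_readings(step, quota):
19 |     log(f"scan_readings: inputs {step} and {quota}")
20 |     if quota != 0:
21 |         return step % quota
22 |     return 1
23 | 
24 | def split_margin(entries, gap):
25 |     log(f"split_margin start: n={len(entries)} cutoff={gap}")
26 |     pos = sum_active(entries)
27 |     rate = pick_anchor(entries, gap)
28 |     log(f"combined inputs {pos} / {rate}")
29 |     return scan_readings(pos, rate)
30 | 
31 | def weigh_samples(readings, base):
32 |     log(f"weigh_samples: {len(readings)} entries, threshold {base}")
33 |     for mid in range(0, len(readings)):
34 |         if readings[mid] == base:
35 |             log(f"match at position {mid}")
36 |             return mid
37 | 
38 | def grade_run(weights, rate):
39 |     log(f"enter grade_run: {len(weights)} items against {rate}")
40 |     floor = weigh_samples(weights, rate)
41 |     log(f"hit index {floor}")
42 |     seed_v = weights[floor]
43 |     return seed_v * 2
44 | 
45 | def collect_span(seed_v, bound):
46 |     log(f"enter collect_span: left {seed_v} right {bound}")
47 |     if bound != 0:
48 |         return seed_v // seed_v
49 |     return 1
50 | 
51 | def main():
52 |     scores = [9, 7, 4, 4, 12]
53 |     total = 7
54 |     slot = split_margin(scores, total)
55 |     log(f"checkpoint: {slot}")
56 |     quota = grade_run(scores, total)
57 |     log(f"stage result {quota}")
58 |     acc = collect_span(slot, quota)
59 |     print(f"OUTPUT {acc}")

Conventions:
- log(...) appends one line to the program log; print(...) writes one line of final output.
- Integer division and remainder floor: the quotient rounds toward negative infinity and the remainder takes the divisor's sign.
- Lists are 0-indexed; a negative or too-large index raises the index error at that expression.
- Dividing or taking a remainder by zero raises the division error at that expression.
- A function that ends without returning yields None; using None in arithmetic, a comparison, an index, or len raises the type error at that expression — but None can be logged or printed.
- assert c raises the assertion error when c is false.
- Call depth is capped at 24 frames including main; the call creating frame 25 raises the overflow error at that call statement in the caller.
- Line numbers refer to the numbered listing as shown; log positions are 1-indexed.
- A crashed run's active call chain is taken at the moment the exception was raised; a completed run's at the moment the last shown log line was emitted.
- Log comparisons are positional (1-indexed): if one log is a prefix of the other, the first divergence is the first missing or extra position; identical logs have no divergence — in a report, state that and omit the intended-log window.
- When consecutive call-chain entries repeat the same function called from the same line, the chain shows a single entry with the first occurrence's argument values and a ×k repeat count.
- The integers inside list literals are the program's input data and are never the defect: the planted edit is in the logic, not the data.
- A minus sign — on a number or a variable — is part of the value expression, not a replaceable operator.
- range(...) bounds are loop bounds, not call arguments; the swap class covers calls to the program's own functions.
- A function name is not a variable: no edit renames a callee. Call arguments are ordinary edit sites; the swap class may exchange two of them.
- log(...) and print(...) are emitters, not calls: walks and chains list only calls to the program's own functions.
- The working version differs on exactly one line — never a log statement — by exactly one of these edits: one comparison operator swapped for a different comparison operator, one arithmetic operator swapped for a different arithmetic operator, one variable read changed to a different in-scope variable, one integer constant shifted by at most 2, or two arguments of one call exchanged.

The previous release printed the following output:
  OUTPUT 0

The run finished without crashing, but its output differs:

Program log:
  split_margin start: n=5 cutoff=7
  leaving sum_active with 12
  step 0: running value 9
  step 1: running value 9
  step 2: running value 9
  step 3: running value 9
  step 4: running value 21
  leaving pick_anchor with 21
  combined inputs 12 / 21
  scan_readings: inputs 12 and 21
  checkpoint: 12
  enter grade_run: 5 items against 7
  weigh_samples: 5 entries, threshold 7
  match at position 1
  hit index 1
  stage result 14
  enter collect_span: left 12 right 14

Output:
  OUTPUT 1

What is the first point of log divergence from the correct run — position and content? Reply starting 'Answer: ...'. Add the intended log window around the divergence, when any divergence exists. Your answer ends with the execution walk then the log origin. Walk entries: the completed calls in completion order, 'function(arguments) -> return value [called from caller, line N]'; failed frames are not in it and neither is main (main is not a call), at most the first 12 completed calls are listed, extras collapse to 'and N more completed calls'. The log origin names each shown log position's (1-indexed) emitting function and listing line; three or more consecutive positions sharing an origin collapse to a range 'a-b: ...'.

Answer: none; the two logs match at every position.
Execution walk:
  sum_active([9, 7, 4, 4, 12]) -> 12  [called from split_margin, line 26]
  pick_anchor([9, 7, 4, 4, 12], 7) -> 21  [called from split_margin, line 27]
  scan_readings(12, 21) -> 12  [called from split_margin, line 29]
  split_margin([9, 7, 4, 4, 12], 7) -> 12  [called from main, line 54]
  weigh_samples([9, 7, 4, 4, 12], 7) -> 1  [called from grade_run, line 40]
  grade_run([9, 7, 4, 4, 12], 7) -> 14  [called from main, line 56]
  collect_span(12, 14) -> 1  [called from main, line 58]
Log origins:
  1: logged in split_margin at line 25
  2: logged in sum_active at line 6
  3-7: logged in pick_anchor at line 14
  8: logged in pick_anchor at line 15
  9: logged in split_margin at line 28
  10: logged in scan_readings at line 19
  11: logged in main at line 55
  12: logged in grade_run at line 39
  13: logged in weigh_samples at line 32
  14: logged in weigh_samples at line 35
  15: logged in grade_run at line 41
  16: logged in main at line 57
  17: logged in collect_span at line 46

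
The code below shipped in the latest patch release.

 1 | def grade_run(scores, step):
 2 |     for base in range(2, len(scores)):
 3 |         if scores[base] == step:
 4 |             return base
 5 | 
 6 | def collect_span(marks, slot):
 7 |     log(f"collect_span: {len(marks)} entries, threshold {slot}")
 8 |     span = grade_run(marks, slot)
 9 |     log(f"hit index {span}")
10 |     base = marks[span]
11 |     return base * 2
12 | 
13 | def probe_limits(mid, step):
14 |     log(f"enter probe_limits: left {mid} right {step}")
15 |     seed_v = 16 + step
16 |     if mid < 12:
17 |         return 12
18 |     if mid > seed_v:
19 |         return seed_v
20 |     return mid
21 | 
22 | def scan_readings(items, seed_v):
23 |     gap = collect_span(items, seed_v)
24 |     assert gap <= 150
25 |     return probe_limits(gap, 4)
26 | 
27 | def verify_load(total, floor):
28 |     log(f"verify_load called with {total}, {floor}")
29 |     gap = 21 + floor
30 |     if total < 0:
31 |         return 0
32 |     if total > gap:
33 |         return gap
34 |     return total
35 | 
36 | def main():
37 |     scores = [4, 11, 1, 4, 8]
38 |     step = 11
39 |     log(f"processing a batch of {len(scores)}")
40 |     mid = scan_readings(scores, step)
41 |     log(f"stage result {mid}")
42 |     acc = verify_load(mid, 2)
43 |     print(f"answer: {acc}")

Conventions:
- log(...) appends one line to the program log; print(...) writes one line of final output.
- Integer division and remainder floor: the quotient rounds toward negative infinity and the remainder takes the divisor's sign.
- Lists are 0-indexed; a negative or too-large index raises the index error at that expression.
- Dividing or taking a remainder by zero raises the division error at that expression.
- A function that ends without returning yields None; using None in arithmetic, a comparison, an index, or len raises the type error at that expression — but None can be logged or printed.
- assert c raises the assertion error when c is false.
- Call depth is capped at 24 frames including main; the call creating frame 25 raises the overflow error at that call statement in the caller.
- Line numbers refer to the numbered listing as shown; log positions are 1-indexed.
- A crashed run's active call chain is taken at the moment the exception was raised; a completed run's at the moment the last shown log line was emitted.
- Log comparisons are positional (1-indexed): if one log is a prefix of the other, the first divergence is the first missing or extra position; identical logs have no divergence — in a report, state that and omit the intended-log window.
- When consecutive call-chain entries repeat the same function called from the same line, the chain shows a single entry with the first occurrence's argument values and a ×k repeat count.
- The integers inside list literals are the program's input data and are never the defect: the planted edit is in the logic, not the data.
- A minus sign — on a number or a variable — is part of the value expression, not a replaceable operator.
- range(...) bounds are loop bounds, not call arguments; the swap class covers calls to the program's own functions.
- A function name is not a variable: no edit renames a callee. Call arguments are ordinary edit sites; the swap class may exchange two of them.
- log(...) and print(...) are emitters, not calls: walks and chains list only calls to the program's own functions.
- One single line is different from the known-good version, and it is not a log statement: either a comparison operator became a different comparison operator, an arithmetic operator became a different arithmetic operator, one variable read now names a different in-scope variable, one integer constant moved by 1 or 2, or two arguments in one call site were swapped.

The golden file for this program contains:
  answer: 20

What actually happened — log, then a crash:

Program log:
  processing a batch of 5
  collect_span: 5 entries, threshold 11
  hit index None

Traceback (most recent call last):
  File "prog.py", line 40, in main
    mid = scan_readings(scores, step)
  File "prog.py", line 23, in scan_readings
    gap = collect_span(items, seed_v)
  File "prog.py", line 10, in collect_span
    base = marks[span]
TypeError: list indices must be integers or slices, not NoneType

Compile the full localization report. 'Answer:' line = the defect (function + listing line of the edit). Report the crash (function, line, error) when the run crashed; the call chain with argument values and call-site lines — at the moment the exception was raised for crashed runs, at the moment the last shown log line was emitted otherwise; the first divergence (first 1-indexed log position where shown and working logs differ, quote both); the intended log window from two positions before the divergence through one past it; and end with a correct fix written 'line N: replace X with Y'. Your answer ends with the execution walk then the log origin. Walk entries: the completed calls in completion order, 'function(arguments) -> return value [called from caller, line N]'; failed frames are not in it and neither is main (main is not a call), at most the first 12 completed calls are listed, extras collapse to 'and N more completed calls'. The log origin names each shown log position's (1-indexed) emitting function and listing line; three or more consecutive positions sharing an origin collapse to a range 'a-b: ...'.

Answer: the defect is in grade_run at line 2.
Key fact: Everything matches until log position 3, which reads 'hit index None' in place of 'hit index 1'.
Crash: collect_span, line 10, TypeError.
Call chain: main -> scan_readings([4, 11, 1, 4, 8], 11) (called at line 40) -> collect_span([4, 11, 1, 4, 8], 11) (called at line 23).
First divergence: at position 3 the run shows 'hit index None' where the working version logs 'hit index 1'.
Intended log window:
  1: processing a batch of 5
  2: collect_span: 5 entries, threshold 11
  3: hit index 1
  4: enter probe_limits: left 22 right 4
Execution walk:
  grade_run([4, 11, 1, 4, 8], 11) -> None  [called from collect_span, line 8]
Log origins:
  1: emitted by main (line 39)
  2: emitted by collect_span (line 7)
  3: emitted by collect_span (line 9)
A correct fix: line 2: replace `2` with `0`.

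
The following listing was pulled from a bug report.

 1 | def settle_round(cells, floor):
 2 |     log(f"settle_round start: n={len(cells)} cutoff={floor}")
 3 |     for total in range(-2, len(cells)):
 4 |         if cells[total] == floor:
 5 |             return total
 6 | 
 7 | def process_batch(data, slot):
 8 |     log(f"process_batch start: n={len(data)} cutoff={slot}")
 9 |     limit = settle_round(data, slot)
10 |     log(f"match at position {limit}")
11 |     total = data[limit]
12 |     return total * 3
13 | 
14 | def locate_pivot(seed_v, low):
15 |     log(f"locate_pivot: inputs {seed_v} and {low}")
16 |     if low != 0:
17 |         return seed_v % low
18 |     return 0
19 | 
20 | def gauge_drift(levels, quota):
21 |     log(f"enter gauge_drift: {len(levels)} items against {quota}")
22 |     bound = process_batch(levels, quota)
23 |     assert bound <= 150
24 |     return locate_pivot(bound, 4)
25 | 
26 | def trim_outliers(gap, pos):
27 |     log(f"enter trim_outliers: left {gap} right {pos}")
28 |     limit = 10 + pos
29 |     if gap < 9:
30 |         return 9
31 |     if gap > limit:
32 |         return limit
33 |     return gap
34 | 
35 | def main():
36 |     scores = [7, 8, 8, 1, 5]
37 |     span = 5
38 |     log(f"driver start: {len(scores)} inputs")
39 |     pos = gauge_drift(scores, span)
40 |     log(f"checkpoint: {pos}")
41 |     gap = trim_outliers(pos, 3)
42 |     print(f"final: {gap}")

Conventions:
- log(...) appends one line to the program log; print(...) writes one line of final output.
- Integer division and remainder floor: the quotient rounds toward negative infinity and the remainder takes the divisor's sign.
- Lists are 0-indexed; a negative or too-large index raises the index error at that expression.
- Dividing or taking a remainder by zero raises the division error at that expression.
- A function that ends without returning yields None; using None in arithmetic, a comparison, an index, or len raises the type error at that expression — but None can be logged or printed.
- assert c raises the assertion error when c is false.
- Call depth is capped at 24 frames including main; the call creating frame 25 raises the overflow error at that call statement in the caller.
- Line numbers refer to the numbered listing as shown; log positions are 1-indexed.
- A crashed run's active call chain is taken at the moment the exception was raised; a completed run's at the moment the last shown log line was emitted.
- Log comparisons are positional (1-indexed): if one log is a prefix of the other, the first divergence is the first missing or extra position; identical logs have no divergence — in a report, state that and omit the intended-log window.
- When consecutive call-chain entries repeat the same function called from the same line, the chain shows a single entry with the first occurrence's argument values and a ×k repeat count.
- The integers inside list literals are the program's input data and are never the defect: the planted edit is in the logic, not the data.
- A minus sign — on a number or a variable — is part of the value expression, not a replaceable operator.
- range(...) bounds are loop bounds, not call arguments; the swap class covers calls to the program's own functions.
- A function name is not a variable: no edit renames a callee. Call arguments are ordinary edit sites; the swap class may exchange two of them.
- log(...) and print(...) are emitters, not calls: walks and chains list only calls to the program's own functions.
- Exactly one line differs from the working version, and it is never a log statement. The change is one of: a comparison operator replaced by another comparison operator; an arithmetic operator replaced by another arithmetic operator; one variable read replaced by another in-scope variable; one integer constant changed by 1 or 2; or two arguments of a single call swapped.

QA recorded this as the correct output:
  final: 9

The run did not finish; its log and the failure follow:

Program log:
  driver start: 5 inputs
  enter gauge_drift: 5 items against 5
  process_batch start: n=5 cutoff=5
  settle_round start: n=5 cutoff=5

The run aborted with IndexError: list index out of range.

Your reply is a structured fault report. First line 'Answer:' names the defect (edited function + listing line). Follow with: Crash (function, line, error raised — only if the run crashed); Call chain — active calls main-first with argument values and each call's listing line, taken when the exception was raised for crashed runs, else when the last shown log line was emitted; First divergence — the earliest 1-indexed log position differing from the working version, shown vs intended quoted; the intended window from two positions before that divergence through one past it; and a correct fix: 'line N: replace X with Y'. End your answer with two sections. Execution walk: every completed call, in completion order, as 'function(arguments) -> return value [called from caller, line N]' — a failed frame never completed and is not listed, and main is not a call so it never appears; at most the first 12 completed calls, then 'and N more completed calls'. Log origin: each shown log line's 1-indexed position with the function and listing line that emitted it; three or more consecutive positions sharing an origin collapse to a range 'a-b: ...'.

Answer: the defect is in settle_round at line 3.
Core observation: The faulty run's log stops after 4 lines; the working version's next line would be 'match at position 4'.
Crash: settle_round, line 4, IndexError.
Call chain: main -> gauge_drift([7, 8, 8, 1, 5], 5) (called at line 39) -> process_batch([7, 8, 8, 1, 5], 5) (called at line 22) -> settle_round([7, 8, 8, 1, 5], 5) (called at line 9).
First divergence: position 5 (shown log ended at 4 lines; the working version continues: 'match at position 4').
Intended log window:
  3: process_batch start: n=5 cutoff=5
  4: settle_round start: n=5 cutoff=5
  5: match at position 4
  6: locate_pivot: inputs 15 and 4
Execution walk:
  (no call completed)
Origin of each log line:
  1: from main, line 38
  2: from gauge_drift, line 21
  3: from process_batch, line 8
  4: from settle_round, line 2
A correct fix: line 3: replace `-2` with `0`.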